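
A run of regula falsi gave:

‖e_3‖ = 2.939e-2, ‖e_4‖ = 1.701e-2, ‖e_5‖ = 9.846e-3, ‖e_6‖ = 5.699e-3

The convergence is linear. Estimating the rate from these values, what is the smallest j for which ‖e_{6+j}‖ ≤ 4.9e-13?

43

Rate ρ ≈ ‖e_6‖/‖e_5‖ = 5.699e-3/9.846e-3 = 0.5788.
After j more steps, ‖e_{6+j}‖ ≈ 5.699e-3·ρ^j; need ρ^j ≤ 4.9e-13/5.699e-3 = 8.598e-11.
j ≥ ln(8.598e-11)/ln(0.5788) = -23.1769/-0.54680 = 42.386.
So 43 more iterations are needed.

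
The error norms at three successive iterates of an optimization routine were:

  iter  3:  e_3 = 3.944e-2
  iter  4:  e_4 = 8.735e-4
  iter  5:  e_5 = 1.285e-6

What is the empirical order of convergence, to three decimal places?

1.712

p ≈ ln(e_5/e_4) / ln(e_4/e_3)
  = ln(1.285e-6/8.735e-4) / ln(8.735e-4/3.944e-2)
  = ln(0.00147109) / ln(0.0221476)
  = -6.521752 / -3.810026 ≈ 1.711734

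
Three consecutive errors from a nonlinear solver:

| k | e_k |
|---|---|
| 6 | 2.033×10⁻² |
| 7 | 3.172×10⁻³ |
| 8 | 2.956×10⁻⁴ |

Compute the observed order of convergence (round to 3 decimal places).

1.277

p ≈ ln(e_8/e_7) / ln(e_7/e_6)
  = ln(2.956×10⁻⁴/3.172×10⁻³) / ln(3.172×10⁻³/2.033×10⁻²)
  = ln(0.0931904) / ln(0.156026)
  = -2.373111 / -1.857733 ≈ 1.277423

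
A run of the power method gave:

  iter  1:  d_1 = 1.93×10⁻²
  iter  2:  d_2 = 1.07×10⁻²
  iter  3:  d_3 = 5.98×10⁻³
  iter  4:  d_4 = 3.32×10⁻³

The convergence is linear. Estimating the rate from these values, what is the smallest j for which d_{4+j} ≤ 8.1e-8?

Rate ρ ≈ d_4/d_3 = 3.32×10⁻³/5.98×10⁻³ = 0.5552.
After j more steps, d_{4+j} ≈ 3.32×10⁻³·ρ^j; need ρ^j ≤ 8.1e-8/3.32×10⁻³ = 2.43976e-05.
j ≥ ln(2.43976e-05)/ln(0.5552) = -10.6210/-0.58843 = 18.050.
So 19 more iterations are needed.

19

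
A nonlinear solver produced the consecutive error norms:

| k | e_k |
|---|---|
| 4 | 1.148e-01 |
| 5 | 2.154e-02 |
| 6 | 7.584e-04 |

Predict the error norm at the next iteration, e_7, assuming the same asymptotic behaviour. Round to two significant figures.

9.4e-7

First estimate the order: p ≈ ln(e_6/e_5) / ln(e_5/e_4) = ln(7.584e-04/2.154e-02)/ln(2.154e-02/1.148e-01) = ln(0.0352089)/ln(0.187631) ≈ 1.9999.
Then e_7 ≈ e_6·(e_6/e_5)^p = 7.584e-04·(0.0352089)^1.9999 = 7.584e-04·0.00124008 ≈ 9.405e-07.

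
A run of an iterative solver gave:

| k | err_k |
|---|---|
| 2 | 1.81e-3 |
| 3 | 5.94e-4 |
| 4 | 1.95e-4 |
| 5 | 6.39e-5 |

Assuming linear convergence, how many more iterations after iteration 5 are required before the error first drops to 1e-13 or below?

Rate ρ ≈ err_5/err_4 = 6.39e-5/1.95e-4 = 0.3277.
After j more steps, err_{5+j} ≈ 6.39e-5·ρ^j; need ρ^j ≤ 1e-13/6.39e-5 = 1.56495e-09.
j ≥ ln(1.56495e-09)/ln(0.3277) = -20.2754/-1.11566 = 18.173.
So 19 more iterations are needed.

19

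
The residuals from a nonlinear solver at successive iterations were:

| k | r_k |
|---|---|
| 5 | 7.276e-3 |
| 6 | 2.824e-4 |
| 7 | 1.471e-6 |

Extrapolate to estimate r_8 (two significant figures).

3.0e-10

First estimate the order: p ≈ ln(r_7/r_6) / ln(r_6/r_5) = ln(1.471e-6/2.824e-4)/ln(2.824e-4/7.276e-3) = ln(0.00520892)/ln(0.0388125) ≈ 1.6181.
Then r_8 ≈ r_7·(r_7/r_6)^p = 1.471e-6·(0.00520892)^1.6181 = 1.471e-6·0.000202055 ≈ 2.972e-10.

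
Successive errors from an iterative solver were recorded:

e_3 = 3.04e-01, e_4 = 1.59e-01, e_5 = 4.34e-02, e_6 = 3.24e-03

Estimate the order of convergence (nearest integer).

2

Consecutive ratios: e_6/e_5 = 3.24e-03/4.34e-02 = 0.0746544, e_5/e_4 = 4.34e-02/1.59e-01 = 0.272956.
p ≈ ln(0.0746544)/ln(0.272956) = -2.5949/-1.2984 ≈ 2.00.
So the convergence is quadratic (order 2).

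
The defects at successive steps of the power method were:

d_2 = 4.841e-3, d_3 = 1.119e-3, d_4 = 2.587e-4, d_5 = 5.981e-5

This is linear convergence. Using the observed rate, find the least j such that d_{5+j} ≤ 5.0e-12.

Rate ρ ≈ d_5/d_4 = 5.981e-5/2.587e-4 = 0.2312.
After j more steps, d_{5+j} ≈ 5.981e-5·ρ^j; need ρ^j ≤ 5.0e-12/5.981e-5 = 8.35981e-08.
j ≥ ln(8.35981e-08)/ln(0.2312) = -16.2972/-1.46447 = 11.128.
So 12 more iterations are needed.

12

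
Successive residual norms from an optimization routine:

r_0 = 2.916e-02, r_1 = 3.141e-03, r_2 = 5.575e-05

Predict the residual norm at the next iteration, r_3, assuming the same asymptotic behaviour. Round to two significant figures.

First estimate the order: p ≈ ln(r_2/r_1) / ln(r_1/r_0) = ln(5.575e-05/3.141e-03)/ln(3.141e-03/2.916e-02) = ln(0.0177491)/ln(0.107716) ≈ 1.8092.
Then r_3 ≈ r_2·(r_2/r_1)^p = 5.575e-05·(0.0177491)^1.8092 = 5.575e-05·0.000679845 ≈ 3.79e-08.

3.8e-8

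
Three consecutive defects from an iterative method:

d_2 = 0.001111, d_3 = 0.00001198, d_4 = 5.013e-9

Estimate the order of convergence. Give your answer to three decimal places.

1.717

p ≈ ln(d_4/d_3) / ln(d_3/d_2)
  = ln(5.013e-9/0.00001198) / ln(0.00001198/0.001111)
  = ln(0.000418447) / ln(0.0107831)
  = -7.778960 / -4.529775 ≈ 1.717295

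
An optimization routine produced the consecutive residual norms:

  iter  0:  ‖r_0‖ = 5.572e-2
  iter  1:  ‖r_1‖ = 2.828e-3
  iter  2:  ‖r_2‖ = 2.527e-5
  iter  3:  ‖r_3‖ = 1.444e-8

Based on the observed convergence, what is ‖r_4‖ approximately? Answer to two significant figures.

First estimate the order: p ≈ ln(‖r_3‖/‖r_2‖) / ln(‖r_2‖/‖r_1‖) = ln(1.444e-8/2.527e-5)/ln(2.527e-5/2.828e-3) = ln(0.000571429)/ln(0.00893564) ≈ 1.5828.
Then ‖r_4‖ ≈ ‖r_3‖·(‖r_3‖/‖r_2‖)^p = 1.444e-8·(0.000571429)^1.5828 = 1.444e-8·7.36071e-06 ≈ 1.063e-13.

1.1e-13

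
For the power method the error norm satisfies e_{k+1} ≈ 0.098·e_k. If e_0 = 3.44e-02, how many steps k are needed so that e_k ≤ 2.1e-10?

9

After k steps, e_k ≈ 3.44e-02·0.098^k.
Need 0.098^k ≤ 2.1e-10/3.44e-02 = 6.10465e-09.
k ≥ ln(6.10465e-09)/ln(0.098) = -18.9142/-2.32279 = 8.143.
Smallest integer k = 9.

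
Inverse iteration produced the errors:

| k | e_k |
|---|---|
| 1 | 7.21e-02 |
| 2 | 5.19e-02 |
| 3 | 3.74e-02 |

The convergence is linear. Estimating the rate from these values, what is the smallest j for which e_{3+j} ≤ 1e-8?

47

Rate ρ ≈ e_3/e_2 = 3.74e-02/5.19e-02 = 0.7206.
After j more steps, e_{3+j} ≈ 3.74e-02·ρ^j; need ρ^j ≤ 1e-8/3.74e-02 = 2.6738e-07.
j ≥ ln(2.6738e-07)/ln(0.7206) = -15.1346/-0.32767 = 46.189.
So 47 more iterations are needed.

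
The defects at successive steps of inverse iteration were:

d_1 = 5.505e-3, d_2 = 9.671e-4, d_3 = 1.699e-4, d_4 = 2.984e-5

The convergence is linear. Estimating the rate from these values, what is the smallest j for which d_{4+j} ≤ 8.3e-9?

5

Rate ρ ≈ d_4/d_3 = 2.984e-5/1.699e-4 = 0.1756.
After j more steps, d_{4+j} ≈ 2.984e-5·ρ^j; need ρ^j ≤ 8.3e-9/2.984e-5 = 0.00027815.
j ≥ ln(0.00027815)/ln(0.1756) = -8.1874/-1.73955 = 4.707.
So 5 more iterations are needed.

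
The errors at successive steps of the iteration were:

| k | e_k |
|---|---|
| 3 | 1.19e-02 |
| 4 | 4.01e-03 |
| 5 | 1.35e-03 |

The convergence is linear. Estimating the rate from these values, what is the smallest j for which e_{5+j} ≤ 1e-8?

Rate ρ ≈ e_5/e_4 = 1.35e-03/4.01e-03 = 0.3367.
After j more steps, e_{5+j} ≈ 1.35e-03·ρ^j; need ρ^j ≤ 1e-8/1.35e-03 = 7.40741e-06.
j ≥ ln(7.40741e-06)/ln(0.3367) = -11.8130/-1.08856 = 10.852.
So 11 more iterations are needed.

11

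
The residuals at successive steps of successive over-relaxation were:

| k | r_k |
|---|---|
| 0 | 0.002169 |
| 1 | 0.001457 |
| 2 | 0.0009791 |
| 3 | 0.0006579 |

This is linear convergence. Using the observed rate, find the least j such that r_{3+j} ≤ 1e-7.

23

Rate ρ ≈ r_3/r_2 = 0.0006579/0.0009791 = 0.6719.
After j more steps, r_{3+j} ≈ 0.0006579·ρ^j; need ρ^j ≤ 1e-7/0.0006579 = 0.000151999.
j ≥ ln(0.000151999)/ln(0.6719) = -8.7916/-0.39765 = 22.109.
So 23 more iterations are needed.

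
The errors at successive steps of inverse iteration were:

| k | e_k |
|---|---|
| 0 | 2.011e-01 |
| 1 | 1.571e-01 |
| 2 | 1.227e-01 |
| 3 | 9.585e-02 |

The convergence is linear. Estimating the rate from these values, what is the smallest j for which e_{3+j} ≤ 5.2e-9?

68

Rate ρ ≈ e_3/e_2 = 9.585e-02/1.227e-01 = 0.7812.
After j more steps, e_{3+j} ≈ 9.585e-02·ρ^j; need ρ^j ≤ 5.2e-9/9.585e-02 = 5.42514e-08.
j ≥ ln(5.42514e-08)/ln(0.7812) = -16.7296/-0.24692 = 67.753.
So 68 more iterations are needed.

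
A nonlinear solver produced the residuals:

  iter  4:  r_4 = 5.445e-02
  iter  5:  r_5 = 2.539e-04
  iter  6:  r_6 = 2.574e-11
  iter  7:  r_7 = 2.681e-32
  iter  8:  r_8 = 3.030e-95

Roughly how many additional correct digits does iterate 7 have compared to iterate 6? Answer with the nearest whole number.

Digits gained ≈ log₁₀(r_6/r_7) = log₁₀(2.574e-11/2.681e-32) = log₁₀(9.6009e+20) ≈ 20.982.

21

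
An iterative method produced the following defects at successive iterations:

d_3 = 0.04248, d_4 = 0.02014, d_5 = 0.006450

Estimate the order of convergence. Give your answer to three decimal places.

1.526

p ≈ ln(d_5/d_4) / ln(d_4/d_3)
  = ln(0.006450/0.02014) / ln(0.02014/0.04248)
  = ln(0.320258) / ln(0.474105)
  = -1.138628 / -0.746326 ≈ 1.525644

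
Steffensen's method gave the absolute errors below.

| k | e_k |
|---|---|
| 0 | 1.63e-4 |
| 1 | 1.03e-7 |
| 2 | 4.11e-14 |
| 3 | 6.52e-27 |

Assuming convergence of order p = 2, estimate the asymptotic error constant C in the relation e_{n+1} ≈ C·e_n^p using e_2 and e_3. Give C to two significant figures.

C ≈ e_3 / e_2^2
  = 6.52e-27 / (4.11e-14)^2
  = 6.52e-27 / 1.68921e-27 ≈ 3.8598

3.9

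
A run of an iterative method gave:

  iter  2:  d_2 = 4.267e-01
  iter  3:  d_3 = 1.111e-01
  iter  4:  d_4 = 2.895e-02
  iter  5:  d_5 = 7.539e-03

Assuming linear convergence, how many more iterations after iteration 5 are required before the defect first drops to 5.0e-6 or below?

Rate ρ ≈ d_5/d_4 = 7.539e-03/2.895e-02 = 0.2604.
After j more steps, d_{5+j} ≈ 7.539e-03·ρ^j; need ρ^j ≤ 5.0e-6/7.539e-03 = 0.000663218.
j ≥ ln(0.000663218)/ln(0.2604) = -7.3184/-1.34554 = 5.439.
So 6 more iterations are needed.

6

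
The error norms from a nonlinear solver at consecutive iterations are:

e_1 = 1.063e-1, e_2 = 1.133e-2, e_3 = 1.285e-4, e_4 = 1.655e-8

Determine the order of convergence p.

Consecutive ratios: e_4/e_3 = 1.655e-8/1.285e-4 = 0.000128794, e_3/e_2 = 1.285e-4/1.133e-2 = 0.0113416.
p ≈ ln(0.000128794)/ln(0.0113416) = -8.9573/-4.4793 ≈ 2.00.
So the convergence is quadratic (order 2).

2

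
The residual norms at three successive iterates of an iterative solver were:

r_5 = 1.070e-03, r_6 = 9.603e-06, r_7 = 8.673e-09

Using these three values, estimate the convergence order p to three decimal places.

1.487

p ≈ ln(r_7/r_6) / ln(r_6/r_5)
  = ln(8.673e-09/9.603e-06) / ln(9.603e-06/1.070e-03)
  = ln(0.000903155) / ln(0.00897477)
  = -7.009616 / -4.713338 ≈ 1.487187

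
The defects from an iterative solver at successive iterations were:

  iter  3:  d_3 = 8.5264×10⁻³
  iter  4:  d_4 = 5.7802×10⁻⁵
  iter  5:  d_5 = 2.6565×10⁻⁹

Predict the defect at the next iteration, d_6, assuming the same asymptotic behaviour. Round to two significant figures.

First estimate the order: p ≈ ln(d_5/d_4) / ln(d_4/d_3) = ln(2.6565×10⁻⁹/5.7802×10⁻⁵)/ln(5.7802×10⁻⁵/8.5264×10⁻³) = ln(4.59586e-05)/ln(0.00677918) ≈ 2.0000.
Then d_6 ≈ d_5·(d_5/d_4)^p = 2.6565×10⁻⁹·(4.59586e-05)^2.0000 = 2.6565×10⁻⁹·2.11219e-09 ≈ 5.611e-18.

5.6e-18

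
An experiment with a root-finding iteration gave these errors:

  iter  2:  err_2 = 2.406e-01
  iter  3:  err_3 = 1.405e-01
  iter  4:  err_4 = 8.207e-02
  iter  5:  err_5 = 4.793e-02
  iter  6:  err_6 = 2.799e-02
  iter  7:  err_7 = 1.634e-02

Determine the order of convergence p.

1

Consecutive ratios: err_7/err_6 = 1.634e-02/2.799e-02 = 0.58378, err_6/err_5 = 2.799e-02/4.793e-02 = 0.583977.
p ≈ ln(0.58378)/ln(0.583977) = -0.5382/-0.5379 ≈ 1.00.
So the convergence is linear (order 1).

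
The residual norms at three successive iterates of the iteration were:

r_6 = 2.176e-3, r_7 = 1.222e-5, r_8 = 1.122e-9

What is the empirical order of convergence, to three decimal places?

p ≈ ln(r_8/r_7) / ln(r_7/r_6)
  = ln(1.122e-9/1.222e-5) / ln(1.222e-5/2.176e-3)
  = ln(9.18167e-05) / ln(0.00561581)
  = -9.295716 / -5.182169 ≈ 1.793789

1.794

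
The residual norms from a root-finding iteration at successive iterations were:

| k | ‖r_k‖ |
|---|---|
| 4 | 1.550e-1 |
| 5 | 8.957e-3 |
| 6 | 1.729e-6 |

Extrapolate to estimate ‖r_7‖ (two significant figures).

First estimate the order: p ≈ ln(‖r_6‖/‖r_5‖) / ln(‖r_5‖/‖r_4‖) = ln(1.729e-6/8.957e-3)/ln(8.957e-3/1.550e-1) = ln(0.000193033)/ln(0.0577871) ≈ 2.9999.
Then ‖r_7‖ ≈ ‖r_6‖·(‖r_6‖/‖r_5‖)^p = 1.729e-6·(0.000193033)^2.9999 = 1.729e-6·7.1989e-12 ≈ 1.245e-17.

1.2e-17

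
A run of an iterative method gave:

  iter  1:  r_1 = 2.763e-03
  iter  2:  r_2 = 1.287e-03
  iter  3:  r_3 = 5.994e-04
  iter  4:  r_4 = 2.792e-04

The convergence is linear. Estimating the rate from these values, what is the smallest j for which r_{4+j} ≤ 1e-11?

23

Rate ρ ≈ r_4/r_3 = 2.792e-04/5.994e-04 = 0.4658.
After j more steps, r_{4+j} ≈ 2.792e-04·ρ^j; need ρ^j ≤ 1e-11/2.792e-04 = 3.58166e-08.
j ≥ ln(3.58166e-08)/ln(0.4658) = -17.1449/-0.76400 = 22.441.
So 23 more iterations are needed.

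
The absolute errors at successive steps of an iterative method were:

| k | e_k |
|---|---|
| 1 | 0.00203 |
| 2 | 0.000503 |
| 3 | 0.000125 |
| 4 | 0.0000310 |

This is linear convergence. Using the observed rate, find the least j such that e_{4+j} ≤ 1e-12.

Rate ρ ≈ e_4/e_3 = 0.0000310/0.000125 = 0.2480.
After j more steps, e_{4+j} ≈ 0.0000310·ρ^j; need ρ^j ≤ 1e-12/0.0000310 = 3.22581e-08.
j ≥ ln(3.22581e-08)/ln(0.2480) = -17.2495/-1.39433 = 12.371.
So 13 more iterations are needed.

13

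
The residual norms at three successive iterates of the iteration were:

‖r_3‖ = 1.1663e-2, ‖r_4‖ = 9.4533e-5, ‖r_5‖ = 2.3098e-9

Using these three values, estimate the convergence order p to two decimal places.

2.21

p ≈ ln(‖r_5‖/‖r_4‖) / ln(‖r_4‖/‖r_3‖)
  = ln(2.3098e-9/9.4533e-5) / ln(9.4533e-5/1.1663e-2)
  = ln(2.44338e-05) / ln(0.00810538)
  = -10.61954 / -4.81523 ≈ 2.20541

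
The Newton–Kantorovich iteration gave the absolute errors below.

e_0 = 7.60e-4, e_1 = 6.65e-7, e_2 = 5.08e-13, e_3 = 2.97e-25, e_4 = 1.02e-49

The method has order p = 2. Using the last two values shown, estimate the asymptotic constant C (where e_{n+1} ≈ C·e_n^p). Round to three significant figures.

C ≈ e_4 / e_3^2
  = 1.02e-49 / (2.97e-25)^2
  = 1.02e-49 / 8.8209e-50 ≈ 1.1563

1.16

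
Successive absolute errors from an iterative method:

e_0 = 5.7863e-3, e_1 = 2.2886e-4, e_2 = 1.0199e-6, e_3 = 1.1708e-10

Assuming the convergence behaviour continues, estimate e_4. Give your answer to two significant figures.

First estimate the order: p ≈ ln(e_3/e_2) / ln(e_2/e_1) = ln(1.1708e-10/1.0199e-6)/ln(1.0199e-6/2.2886e-4) = ln(0.000114796)/ln(0.00445644) ≈ 1.6759.
Then e_4 ≈ e_3·(e_3/e_2)^p = 1.1708e-10·(0.000114796)^1.6759 = 1.1708e-10·2.49363e-07 ≈ 2.92e-17.

2.9e-17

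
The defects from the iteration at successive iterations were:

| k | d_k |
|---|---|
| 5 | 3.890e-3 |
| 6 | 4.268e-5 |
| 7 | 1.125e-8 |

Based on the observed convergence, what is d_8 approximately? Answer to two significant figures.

3.3e-15

First estimate the order: p ≈ ln(d_7/d_6) / ln(d_6/d_5) = ln(1.125e-8/4.268e-5)/ln(4.268e-5/3.890e-3) = ln(0.00026359)/ln(0.0109717) ≈ 1.8263.
Then d_8 ≈ d_7·(d_7/d_6)^p = 1.125e-8·(0.00026359)^1.8263 = 1.125e-8·2.90765e-07 ≈ 3.271e-15.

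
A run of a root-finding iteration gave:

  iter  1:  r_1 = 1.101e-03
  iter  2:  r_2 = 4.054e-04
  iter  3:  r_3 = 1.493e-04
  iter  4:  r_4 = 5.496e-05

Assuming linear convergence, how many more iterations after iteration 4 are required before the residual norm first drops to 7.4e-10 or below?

Rate ρ ≈ r_4/r_3 = 5.496e-05/1.493e-04 = 0.3681.
After j more steps, r_{4+j} ≈ 5.496e-05·ρ^j; need ρ^j ≤ 7.4e-10/5.496e-05 = 1.34643e-05.
j ≥ ln(1.34643e-05)/ln(0.3681) = -11.2155/-0.99940 = 11.222.
So 12 more iterations are needed.

12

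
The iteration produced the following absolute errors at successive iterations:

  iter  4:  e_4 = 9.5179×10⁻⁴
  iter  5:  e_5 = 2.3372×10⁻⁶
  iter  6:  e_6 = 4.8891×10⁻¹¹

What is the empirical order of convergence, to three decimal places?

1.793

p ≈ ln(e_6/e_5) / ln(e_5/e_4)
  = ln(4.8891×10⁻¹¹/2.3372×10⁻⁶) / ln(2.3372×10⁻⁶/9.5179×10⁻⁴)
  = ln(2.09186e-05) / ln(0.00245558)
  = -10.774872 / -6.009392 ≈ 1.793005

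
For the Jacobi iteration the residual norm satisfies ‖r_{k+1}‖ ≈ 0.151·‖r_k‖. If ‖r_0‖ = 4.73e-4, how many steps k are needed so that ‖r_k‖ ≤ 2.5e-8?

After k steps, ‖r_k‖ ≈ 4.73e-4·0.151^k.
Need 0.151^k ≤ 2.5e-8/4.73e-4 = 5.28541e-05.
k ≥ ln(5.28541e-05)/ln(0.151) = -9.8480/-1.89048 = 5.209.
Smallest integer k = 6.

6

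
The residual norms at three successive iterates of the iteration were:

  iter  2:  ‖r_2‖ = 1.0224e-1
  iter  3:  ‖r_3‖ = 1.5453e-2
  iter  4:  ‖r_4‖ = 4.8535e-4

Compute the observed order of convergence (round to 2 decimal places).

p ≈ ln(‖r_4‖/‖r_3‖) / ln(‖r_3‖/‖r_2‖)
  = ln(4.8535e-4/1.5453e-2) / ln(1.5453e-2/1.0224e-1)
  = ln(0.0314081) / ln(0.151144)
  = -3.46069 / -1.88952 ≈ 1.83152

1.83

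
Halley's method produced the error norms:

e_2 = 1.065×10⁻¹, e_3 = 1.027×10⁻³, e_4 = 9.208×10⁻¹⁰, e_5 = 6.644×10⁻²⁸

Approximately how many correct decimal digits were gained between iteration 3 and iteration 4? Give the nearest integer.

Digits gained ≈ log₁₀(e_3/e_4) = log₁₀(1.027×10⁻³/9.208×10⁻¹⁰) = log₁₀(1.11533e+06) ≈ 6.047.

6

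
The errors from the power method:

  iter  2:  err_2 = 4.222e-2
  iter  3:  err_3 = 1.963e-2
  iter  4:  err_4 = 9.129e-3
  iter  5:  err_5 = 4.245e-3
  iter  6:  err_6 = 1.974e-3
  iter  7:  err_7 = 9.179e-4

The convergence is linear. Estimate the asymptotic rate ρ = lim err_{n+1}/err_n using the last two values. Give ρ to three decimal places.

ρ ≈ err_7/err_6 = 9.179e-4/1.974e-3 = 0.46499

0.465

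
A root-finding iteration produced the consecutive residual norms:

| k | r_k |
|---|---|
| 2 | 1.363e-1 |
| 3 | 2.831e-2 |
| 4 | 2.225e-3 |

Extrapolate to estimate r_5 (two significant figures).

3.6e-5

First estimate the order: p ≈ ln(r_4/r_3) / ln(r_3/r_2) = ln(2.225e-3/2.831e-2)/ln(2.831e-2/1.363e-1) = ln(0.0785941)/ln(0.207704) ≈ 1.6183.
Then r_5 ≈ r_4·(r_4/r_3)^p = 2.225e-3·(0.0785941)^1.6183 = 2.225e-3·0.0163083 ≈ 3.629e-05.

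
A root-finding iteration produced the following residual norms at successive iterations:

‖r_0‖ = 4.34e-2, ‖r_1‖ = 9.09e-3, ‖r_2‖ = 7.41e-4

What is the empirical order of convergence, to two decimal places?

p ≈ ln(‖r_2‖/‖r_1‖) / ln(‖r_1‖/‖r_0‖)
  = ln(7.41e-4/9.09e-3) / ln(9.09e-3/4.34e-2)
  = ln(0.0815182) / ln(0.209447)
  = -2.50693 / -1.56328 ≈ 1.60363

1.60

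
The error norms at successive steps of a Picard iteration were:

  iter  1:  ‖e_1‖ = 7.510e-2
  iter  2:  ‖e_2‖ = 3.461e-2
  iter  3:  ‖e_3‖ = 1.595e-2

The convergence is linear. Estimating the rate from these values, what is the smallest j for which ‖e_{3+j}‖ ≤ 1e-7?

16

Rate ρ ≈ ‖e_3‖/‖e_2‖ = 1.595e-2/3.461e-2 = 0.4608.
After j more steps, ‖e_{3+j}‖ ≈ 1.595e-2·ρ^j; need ρ^j ≤ 1e-7/1.595e-2 = 6.26959e-06.
j ≥ ln(6.26959e-06)/ln(0.4608) = -11.9798/-0.77479 = 15.462.
So 16 more iterations are needed.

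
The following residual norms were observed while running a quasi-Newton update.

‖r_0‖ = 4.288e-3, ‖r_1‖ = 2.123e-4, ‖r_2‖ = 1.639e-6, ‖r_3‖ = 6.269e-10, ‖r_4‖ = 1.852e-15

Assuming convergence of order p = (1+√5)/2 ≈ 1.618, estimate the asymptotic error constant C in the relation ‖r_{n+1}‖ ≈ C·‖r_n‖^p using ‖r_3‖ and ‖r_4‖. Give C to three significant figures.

C ≈ ‖r_4‖ / ‖r_3‖^1.618
  = 1.852e-15 / (6.269e-10)^1.618
  = 1.852e-15 / 1.28785e-15 ≈ 1.4381

1.44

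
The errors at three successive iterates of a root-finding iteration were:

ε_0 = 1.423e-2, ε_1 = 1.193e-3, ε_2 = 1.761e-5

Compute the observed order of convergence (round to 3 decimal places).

p ≈ ln(ε_2/ε_1) / ln(ε_1/ε_0)
  = ln(1.761e-5/1.193e-3) / ln(1.193e-3/1.423e-2)
  = ln(0.0147611) / ln(0.083837)
  = -4.215760 / -2.478881 ≈ 1.700671

1.701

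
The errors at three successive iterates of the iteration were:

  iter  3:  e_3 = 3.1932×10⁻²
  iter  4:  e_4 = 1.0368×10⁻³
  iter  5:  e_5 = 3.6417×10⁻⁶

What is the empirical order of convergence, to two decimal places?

p ≈ ln(e_5/e_4) / ln(e_4/e_3)
  = ln(3.6417×10⁻⁶/1.0368×10⁻³) / ln(1.0368×10⁻³/3.1932×10⁻²)
  = ln(0.00351244) / ln(0.032469)
  = -5.65144 / -3.42747 ≈ 1.64887

1.65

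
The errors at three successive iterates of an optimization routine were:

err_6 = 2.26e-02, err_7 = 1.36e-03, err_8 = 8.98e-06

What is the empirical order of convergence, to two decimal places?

1.79

p ≈ ln(err_8/err_7) / ln(err_7/err_6)
  = ln(8.98e-06/1.36e-03) / ln(1.36e-03/2.26e-02)
  = ln(0.00660294) / ln(0.060177)
  = -5.02024 / -2.81047 ≈ 1.78626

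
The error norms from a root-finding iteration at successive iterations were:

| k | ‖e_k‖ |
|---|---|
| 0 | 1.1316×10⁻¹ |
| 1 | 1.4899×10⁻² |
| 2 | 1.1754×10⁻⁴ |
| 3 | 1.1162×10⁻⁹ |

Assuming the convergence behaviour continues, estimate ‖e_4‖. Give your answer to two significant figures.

First estimate the order: p ≈ ln(‖e_3‖/‖e_2‖) / ln(‖e_2‖/‖e_1‖) = ln(1.1162×10⁻⁹/1.1754×10⁻⁴)/ln(1.1754×10⁻⁴/1.4899×10⁻²) = ln(9.49634e-06)/ln(0.00788912) ≈ 2.3883.
Then ‖e_4‖ ≈ ‖e_3‖·(‖e_3‖/‖e_2‖)^p = 1.1162×10⁻⁹·(9.49634e-06)^2.3883 = 1.1162×10⁻⁹·1.01134e-12 ≈ 1.129e-21.

1.1e-21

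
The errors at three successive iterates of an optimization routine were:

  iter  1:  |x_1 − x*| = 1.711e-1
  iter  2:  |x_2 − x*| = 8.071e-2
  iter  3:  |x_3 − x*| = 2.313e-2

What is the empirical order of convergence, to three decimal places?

1.663

p ≈ ln(|x_3 − x*|/|x_2 − x*|) / ln(|x_2 − x*|/|x_1 − x*|)
  = ln(2.313e-2/8.071e-2) / ln(8.071e-2/1.711e-1)
  = ln(0.286582) / ln(0.471712)
  = -1.249731 / -0.751387 ≈ 1.663232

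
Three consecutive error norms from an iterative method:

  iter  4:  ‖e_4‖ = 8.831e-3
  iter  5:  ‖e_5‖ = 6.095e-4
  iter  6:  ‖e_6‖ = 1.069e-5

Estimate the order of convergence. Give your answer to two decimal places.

1.51

p ≈ ln(‖e_6‖/‖e_5‖) / ln(‖e_5‖/‖e_4‖)
  = ln(1.069e-5/6.095e-4) / ln(6.095e-4/8.831e-3)
  = ln(0.017539) / ln(0.0690182)
  = -4.04333 / -2.67339 ≈ 1.51244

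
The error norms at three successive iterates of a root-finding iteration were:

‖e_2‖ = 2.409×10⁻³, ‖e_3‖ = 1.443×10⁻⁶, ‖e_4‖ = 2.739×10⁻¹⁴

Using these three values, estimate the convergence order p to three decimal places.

2.396

p ≈ ln(‖e_4‖/‖e_3‖) / ln(‖e_3‖/‖e_2‖)
  = ln(2.739×10⁻¹⁴/1.443×10⁻⁶) / ln(1.443×10⁻⁶/2.409×10⁻³)
  = ln(1.89813e-08) / ln(0.000599004)
  = -17.779812 / -7.420242 ≈ 2.396123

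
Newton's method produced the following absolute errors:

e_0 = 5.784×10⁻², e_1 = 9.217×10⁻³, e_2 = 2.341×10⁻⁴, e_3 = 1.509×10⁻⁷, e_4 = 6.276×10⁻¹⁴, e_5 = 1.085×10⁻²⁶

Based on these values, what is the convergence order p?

Consecutive ratios: e_5/e_4 = 1.085×10⁻²⁶/6.276×10⁻¹⁴ = 1.72881e-13, e_4/e_3 = 6.276×10⁻¹⁴/1.509×10⁻⁷ = 4.15905e-07.
p ≈ ln(1.72881e-13)/ln(4.15905e-07) = -29.3862/-14.6928 ≈ 2.00.
So the convergence is quadratic (order 2).

2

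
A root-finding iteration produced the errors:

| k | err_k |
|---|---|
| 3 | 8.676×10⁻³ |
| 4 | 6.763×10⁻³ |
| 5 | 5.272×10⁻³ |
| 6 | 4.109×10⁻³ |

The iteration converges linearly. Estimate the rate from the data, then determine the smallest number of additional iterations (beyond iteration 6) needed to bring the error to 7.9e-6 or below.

26

Rate ρ ≈ err_6/err_5 = 4.109×10⁻³/5.272×10⁻³ = 0.7794.
After j more steps, err_{6+j} ≈ 4.109×10⁻³·ρ^j; need ρ^j ≤ 7.9e-6/4.109×10⁻³ = 0.00192261.
j ≥ ln(0.00192261)/ln(0.7794) = -6.2541/-0.24923 = 25.094.
So 26 more iterations are needed.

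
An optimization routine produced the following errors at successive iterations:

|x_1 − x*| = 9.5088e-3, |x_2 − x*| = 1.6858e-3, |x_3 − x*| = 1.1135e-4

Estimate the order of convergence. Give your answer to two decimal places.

1.57

p ≈ ln(|x_3 − x*|/|x_2 − x*|) / ln(|x_2 − x*|/|x_1 − x*|)
  = ln(1.1135e-4/1.6858e-3) / ln(1.6858e-3/9.5088e-3)
  = ln(0.0660517) / ln(0.177288)
  = -2.71732 / -1.72998 ≈ 1.57072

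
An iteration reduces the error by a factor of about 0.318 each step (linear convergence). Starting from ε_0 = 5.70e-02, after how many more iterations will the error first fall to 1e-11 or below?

20

After k steps, ε_k ≈ 5.70e-02·0.318^k.
Need 0.318^k ≤ 1e-11/5.70e-02 = 1.75439e-10.
k ≥ ln(1.75439e-10)/ln(0.318) = -22.4637/-1.14570 = 19.607.
Smallest integer k = 20.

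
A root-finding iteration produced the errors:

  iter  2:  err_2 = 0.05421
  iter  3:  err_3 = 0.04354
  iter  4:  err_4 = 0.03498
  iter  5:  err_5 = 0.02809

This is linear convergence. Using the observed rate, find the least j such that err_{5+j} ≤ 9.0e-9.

Rate ρ ≈ err_5/err_4 = 0.02809/0.03498 = 0.8030.
After j more steps, err_{5+j} ≈ 0.02809·ρ^j; need ρ^j ≤ 9.0e-9/0.02809 = 3.20399e-07.
j ≥ ln(3.20399e-07)/ln(0.8030) = -14.9537/-0.21940 = 68.157.
So 69 more iterations are needed.

69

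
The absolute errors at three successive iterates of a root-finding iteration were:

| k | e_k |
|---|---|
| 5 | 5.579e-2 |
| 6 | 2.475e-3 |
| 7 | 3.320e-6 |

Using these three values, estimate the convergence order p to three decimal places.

p ≈ ln(e_7/e_6) / ln(e_6/e_5)
  = ln(3.320e-6/2.475e-3) / ln(2.475e-3/5.579e-2)
  = ln(0.00134141) / ln(0.0443628)
  = -6.614034 / -3.115354 ≈ 2.123044

2.123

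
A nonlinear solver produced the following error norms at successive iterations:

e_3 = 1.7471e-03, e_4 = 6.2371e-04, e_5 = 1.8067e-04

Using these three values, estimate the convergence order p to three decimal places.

1.203

p ≈ ln(e_5/e_4) / ln(e_4/e_3)
  = ln(1.8067e-04/6.2371e-04) / ln(6.2371e-04/1.7471e-03)
  = ln(0.28967) / ln(0.356997)
  = -1.239013 / -1.030028 ≈ 1.202893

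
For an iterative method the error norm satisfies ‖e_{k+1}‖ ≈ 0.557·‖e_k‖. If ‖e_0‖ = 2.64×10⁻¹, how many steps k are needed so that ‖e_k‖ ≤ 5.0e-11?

39

After k steps, ‖e_k‖ ≈ 2.64×10⁻¹·0.557^k.
Need 0.557^k ≤ 5.0e-11/2.64×10⁻¹ = 1.89394e-10.
k ≥ ln(1.89394e-10)/ln(0.557) = -22.3872/-0.58519 = 38.256.
Smallest integer k = 39.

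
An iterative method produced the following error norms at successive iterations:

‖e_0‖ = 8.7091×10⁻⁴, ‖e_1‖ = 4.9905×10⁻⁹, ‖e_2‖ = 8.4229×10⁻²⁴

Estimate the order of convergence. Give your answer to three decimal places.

2.818

p ≈ ln(‖e_2‖/‖e_1‖) / ln(‖e_1‖/‖e_0‖)
  = ln(8.4229×10⁻²⁴/4.9905×10⁻⁹) / ln(4.9905×10⁻⁹/8.7091×10⁻⁴)
  = ln(1.68779e-15) / ln(5.73021e-06)
  = -34.015356 / -12.069758 ≈ 2.818230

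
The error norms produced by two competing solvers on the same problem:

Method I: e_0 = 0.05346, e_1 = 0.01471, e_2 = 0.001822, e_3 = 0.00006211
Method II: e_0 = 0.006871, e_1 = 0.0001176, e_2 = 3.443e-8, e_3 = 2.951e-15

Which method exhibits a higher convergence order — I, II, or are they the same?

Method I: p ≈ ln(0.00006211/0.001822)/ln(0.001822/0.01471) ≈ 1.62.
Method II: p ≈ ln(2.951e-15/3.443e-8)/ln(3.443e-8/0.0001176) ≈ 2.00.
Method II has the higher order (≈2.0 vs ≈1.6).

II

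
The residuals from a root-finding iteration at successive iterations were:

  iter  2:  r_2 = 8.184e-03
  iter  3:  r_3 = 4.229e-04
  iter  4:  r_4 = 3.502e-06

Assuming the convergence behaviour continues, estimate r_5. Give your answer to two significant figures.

1.5e-9

First estimate the order: p ≈ ln(r_4/r_3) / ln(r_3/r_2) = ln(3.502e-06/4.229e-04)/ln(4.229e-04/8.184e-03) = ln(0.00828092)/ln(0.051674) ≈ 1.6180.
Then r_5 ≈ r_4·(r_4/r_3)^p = 3.502e-06·(0.00828092)^1.6180 = 3.502e-06·0.000428007 ≈ 1.499e-09.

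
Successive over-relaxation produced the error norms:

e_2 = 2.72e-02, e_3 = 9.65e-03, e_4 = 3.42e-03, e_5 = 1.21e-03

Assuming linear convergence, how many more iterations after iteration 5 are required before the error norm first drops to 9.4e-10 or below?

14

Rate ρ ≈ e_5/e_4 = 1.21e-03/3.42e-03 = 0.3538.
After j more steps, e_{5+j} ≈ 1.21e-03·ρ^j; need ρ^j ≤ 9.4e-10/1.21e-03 = 7.7686e-07.
j ≥ ln(7.7686e-07)/ln(0.3538) = -14.0680/-1.03902 = 13.540.
So 14 more iterations are needed.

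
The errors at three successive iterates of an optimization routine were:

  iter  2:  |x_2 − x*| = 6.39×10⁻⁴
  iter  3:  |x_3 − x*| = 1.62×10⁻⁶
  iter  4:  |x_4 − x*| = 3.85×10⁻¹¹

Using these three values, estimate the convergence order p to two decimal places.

1.78

p ≈ ln(|x_4 − x*|/|x_3 − x*|) / ln(|x_3 − x*|/|x_2 − x*|)
  = ln(3.85×10⁻¹¹/1.62×10⁻⁶) / ln(1.62×10⁻⁶/6.39×10⁻⁴)
  = ln(2.37654e-05) / ln(0.00253521)
  = -10.64728 / -5.97748 ≈ 1.78123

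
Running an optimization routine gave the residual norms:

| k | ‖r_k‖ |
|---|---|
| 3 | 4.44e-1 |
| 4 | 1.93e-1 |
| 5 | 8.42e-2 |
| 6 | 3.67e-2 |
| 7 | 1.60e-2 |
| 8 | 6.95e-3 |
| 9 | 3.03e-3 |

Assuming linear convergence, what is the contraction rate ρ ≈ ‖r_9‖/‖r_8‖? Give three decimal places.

ρ ≈ ‖r_9‖/‖r_8‖ = 3.03e-3/6.95e-3 = 0.43597

0.436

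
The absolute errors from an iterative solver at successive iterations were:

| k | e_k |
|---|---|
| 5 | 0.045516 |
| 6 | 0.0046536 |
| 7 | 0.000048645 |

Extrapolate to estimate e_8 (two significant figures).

5.3e-9

First estimate the order: p ≈ ln(e_7/e_6) / ln(e_6/e_5) = ln(0.000048645/0.0046536)/ln(0.0046536/0.045516) = ln(0.0104532)/ln(0.102241) ≈ 2.0000.
Then e_8 ≈ e_7·(e_7/e_6)^p = 0.000048645·(0.0104532)^2.0000 = 0.000048645·0.000109269 ≈ 5.315e-09.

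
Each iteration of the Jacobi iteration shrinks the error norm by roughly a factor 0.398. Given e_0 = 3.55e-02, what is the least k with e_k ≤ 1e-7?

After k steps, e_k ≈ 3.55e-02·0.398^k.
Need 0.398^k ≤ 1e-7/3.55e-02 = 2.8169e-06.
k ≥ ln(2.8169e-06)/ln(0.398) = -12.7799/-0.92130 = 13.872.
Smallest integer k = 14.

14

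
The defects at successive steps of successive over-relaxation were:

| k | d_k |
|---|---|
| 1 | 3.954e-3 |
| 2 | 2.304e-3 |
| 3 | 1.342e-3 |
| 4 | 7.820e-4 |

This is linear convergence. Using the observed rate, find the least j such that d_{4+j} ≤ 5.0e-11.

31

Rate ρ ≈ d_4/d_3 = 7.820e-4/1.342e-3 = 0.5827.
After j more steps, d_{4+j} ≈ 7.820e-4·ρ^j; need ρ^j ≤ 5.0e-11/7.820e-4 = 6.39386e-08.
j ≥ ln(6.39386e-08)/ln(0.5827) = -16.5653/-0.54008 = 30.672.
So 31 more iterations are needed.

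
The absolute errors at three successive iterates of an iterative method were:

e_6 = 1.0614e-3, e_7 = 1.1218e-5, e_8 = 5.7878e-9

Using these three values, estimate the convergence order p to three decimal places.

p ≈ ln(e_8/e_7) / ln(e_7/e_6)
  = ln(5.7878e-9/1.1218e-5) / ln(1.1218e-5/1.0614e-3)
  = ln(0.000515939) / ln(0.0105691)
  = -7.569522 / -4.549821 ≈ 1.663697

1.664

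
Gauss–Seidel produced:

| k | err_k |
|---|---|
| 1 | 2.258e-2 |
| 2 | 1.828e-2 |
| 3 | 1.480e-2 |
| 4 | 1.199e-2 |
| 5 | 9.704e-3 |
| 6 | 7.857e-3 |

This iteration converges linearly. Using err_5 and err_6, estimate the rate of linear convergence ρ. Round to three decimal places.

0.810

ρ ≈ err_6/err_5 = 7.857e-3/9.704e-3 = 0.80967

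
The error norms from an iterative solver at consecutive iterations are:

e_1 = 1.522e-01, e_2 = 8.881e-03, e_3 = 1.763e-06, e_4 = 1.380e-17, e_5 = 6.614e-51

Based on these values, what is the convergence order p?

Consecutive ratios: e_5/e_4 = 6.614e-51/1.380e-17 = 4.79275e-34, e_4/e_3 = 1.380e-17/1.763e-06 = 7.82757e-12.
p ≈ ln(4.79275e-34)/ln(7.82757e-12) = -76.7208/-25.5734 ≈ 3.00.
So the convergence is cubic (order 3).

3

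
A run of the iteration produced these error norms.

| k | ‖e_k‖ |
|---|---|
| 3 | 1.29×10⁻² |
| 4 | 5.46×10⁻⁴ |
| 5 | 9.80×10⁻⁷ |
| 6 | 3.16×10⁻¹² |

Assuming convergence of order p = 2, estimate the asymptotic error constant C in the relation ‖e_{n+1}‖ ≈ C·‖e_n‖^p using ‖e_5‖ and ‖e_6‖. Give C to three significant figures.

C ≈ ‖e_6‖ / ‖e_5‖^2
  = 3.16×10⁻¹² / (9.80×10⁻⁷)^2
  = 3.16×10⁻¹² / 9.604e-13 ≈ 3.2903

3.29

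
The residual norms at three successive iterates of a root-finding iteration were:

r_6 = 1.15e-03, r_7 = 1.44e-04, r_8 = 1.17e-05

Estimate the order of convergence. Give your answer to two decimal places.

p ≈ ln(r_8/r_7) / ln(r_7/r_6)
  = ln(1.17e-05/1.44e-04) / ln(1.44e-04/1.15e-03)
  = ln(0.08125) / ln(0.125217)
  = -2.51022 / -2.07771 ≈ 1.20817

1.21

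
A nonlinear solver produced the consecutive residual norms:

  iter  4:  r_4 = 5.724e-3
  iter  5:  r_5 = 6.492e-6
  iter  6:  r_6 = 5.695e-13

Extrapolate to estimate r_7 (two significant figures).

7.0e-30

First estimate the order: p ≈ ln(r_6/r_5) / ln(r_5/r_4) = ln(5.695e-13/6.492e-6)/ln(6.492e-6/5.724e-3) = ln(8.77234e-08)/ln(0.00113417) ≈ 2.3960.
Then r_7 ≈ r_6·(r_6/r_5)^p = 5.695e-13·(8.77234e-08)^2.3960 = 5.695e-13·1.23511e-17 ≈ 7.034e-30.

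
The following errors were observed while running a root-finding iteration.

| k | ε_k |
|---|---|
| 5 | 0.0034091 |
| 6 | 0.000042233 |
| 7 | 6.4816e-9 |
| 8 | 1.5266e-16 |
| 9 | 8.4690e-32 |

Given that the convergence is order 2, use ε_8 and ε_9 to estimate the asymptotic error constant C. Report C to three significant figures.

C ≈ ε_9 / ε_8^2
  = 8.4690e-32 / (1.5266e-16)^2
  = 8.4690e-32 / 2.33051e-32 ≈ 3.634

3.63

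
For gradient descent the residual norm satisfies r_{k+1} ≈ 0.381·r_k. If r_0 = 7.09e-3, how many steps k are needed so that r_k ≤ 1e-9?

17

After k steps, r_k ≈ 7.09e-3·0.381^k.
Need 0.381^k ≤ 1e-9/7.09e-3 = 1.41044e-07.
k ≥ ln(1.41044e-07)/ln(0.381) = -15.7742/-0.96496 = 16.347.
Smallest integer k = 17.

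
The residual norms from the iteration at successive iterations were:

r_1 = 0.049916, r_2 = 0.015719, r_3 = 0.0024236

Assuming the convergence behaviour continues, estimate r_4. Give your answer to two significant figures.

1.2e-4

First estimate the order: p ≈ ln(r_3/r_2) / ln(r_2/r_1) = ln(0.0024236/0.015719)/ln(0.015719/0.049916) = ln(0.154183)/ln(0.314909) ≈ 1.6181.
Then r_4 ≈ r_3·(r_3/r_2)^p = 0.0024236·(0.154183)^1.6181 = 0.0024236·0.0485469 ≈ 0.0001177.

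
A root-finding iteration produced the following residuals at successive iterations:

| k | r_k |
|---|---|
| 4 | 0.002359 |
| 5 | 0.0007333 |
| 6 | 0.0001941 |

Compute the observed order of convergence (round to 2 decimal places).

1.14

p ≈ ln(r_6/r_5) / ln(r_5/r_4)
  = ln(0.0001941/0.0007333) / ln(0.0007333/0.002359)
  = ln(0.264694) / ln(0.310852)
  = -1.32918 / -1.16844 ≈ 1.13757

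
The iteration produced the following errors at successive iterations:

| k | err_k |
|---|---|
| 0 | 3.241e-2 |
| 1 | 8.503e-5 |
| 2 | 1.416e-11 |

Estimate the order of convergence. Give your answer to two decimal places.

2.63

p ≈ ln(err_2/err_1) / ln(err_1/err_0)
  = ln(1.416e-11/8.503e-5) / ln(8.503e-5/3.241e-2)
  = ln(1.66529e-07) / ln(0.00262357)
  = -15.60810 / -5.94322 ≈ 2.62620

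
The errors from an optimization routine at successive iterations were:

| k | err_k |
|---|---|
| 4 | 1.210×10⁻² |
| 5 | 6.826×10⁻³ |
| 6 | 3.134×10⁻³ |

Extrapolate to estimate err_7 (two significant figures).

First estimate the order: p ≈ ln(err_6/err_5) / ln(err_5/err_4) = ln(3.134×10⁻³/6.826×10⁻³)/ln(6.826×10⁻³/1.210×10⁻²) = ln(0.459127)/ln(0.564132) ≈ 1.3598.
Then err_7 ≈ err_6·(err_6/err_5)^p = 3.134×10⁻³·(0.459127)^1.3598 = 3.134×10⁻³·0.346973 ≈ 0.001087.

1.1e-3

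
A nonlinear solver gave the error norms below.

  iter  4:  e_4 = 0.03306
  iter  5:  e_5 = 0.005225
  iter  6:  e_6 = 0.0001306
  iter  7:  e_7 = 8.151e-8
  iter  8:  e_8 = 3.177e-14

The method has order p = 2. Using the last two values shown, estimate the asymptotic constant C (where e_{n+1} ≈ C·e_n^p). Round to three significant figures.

4.78

C ≈ e_8 / e_7^2
  = 3.177e-14 / (8.151e-8)^2
  = 3.177e-14 / 6.64388e-15 ≈ 4.7818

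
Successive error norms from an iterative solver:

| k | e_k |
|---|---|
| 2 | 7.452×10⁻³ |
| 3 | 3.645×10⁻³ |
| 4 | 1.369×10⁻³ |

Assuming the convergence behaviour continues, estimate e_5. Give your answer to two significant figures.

First estimate the order: p ≈ ln(e_4/e_3) / ln(e_3/e_2) = ln(1.369×10⁻³/3.645×10⁻³)/ln(3.645×10⁻³/7.452×10⁻³) = ln(0.375583)/ln(0.48913) ≈ 1.3694.
Then e_5 ≈ e_4·(e_4/e_3)^p = 1.369×10⁻³·(0.375583)^1.3694 = 1.369×10⁻³·0.261579 ≈ 0.0003581.

3.6e-4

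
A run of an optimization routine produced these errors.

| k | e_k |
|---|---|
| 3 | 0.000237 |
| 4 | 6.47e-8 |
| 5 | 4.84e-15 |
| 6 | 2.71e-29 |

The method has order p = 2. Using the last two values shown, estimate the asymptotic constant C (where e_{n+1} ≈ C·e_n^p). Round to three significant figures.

1.16

C ≈ e_6 / e_5^2
  = 2.71e-29 / (4.84e-15)^2
  = 2.71e-29 / 2.34256e-29 ≈ 1.1569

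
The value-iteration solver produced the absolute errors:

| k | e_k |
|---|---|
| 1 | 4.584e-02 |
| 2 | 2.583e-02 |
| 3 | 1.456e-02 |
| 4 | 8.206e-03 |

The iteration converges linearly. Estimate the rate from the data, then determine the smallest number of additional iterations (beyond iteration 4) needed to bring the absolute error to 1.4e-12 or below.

40

Rate ρ ≈ e_4/e_3 = 8.206e-03/1.456e-02 = 0.5636.
After j more steps, e_{4+j} ≈ 8.206e-03·ρ^j; need ρ^j ≤ 1.4e-12/8.206e-03 = 1.70607e-10.
j ≥ ln(1.70607e-10)/ln(0.5636) = -22.4917/-0.57341 = 39.224.
So 40 more iterations are needed.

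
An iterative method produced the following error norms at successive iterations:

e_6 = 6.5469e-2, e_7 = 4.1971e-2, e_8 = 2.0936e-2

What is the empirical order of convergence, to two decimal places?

1.56

p ≈ ln(e_8/e_7) / ln(e_7/e_6)
  = ln(2.0936e-2/4.1971e-2) / ln(4.1971e-2/6.5469e-2)
  = ln(0.498821) / ln(0.641082)
  = -0.69551 / -0.44460 ≈ 1.56435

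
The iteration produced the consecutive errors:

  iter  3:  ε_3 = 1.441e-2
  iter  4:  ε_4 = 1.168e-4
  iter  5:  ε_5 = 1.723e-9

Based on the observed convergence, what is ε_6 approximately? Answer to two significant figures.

First estimate the order: p ≈ ln(ε_5/ε_4) / ln(ε_4/ε_3) = ln(1.723e-9/1.168e-4)/ln(1.168e-4/1.441e-2) = ln(1.47517e-05)/ln(0.00810548) ≈ 2.3102.
Then ε_6 ≈ ε_5·(ε_5/ε_4)^p = 1.723e-9·(1.47517e-05)^2.3102 = 1.723e-9·6.90334e-12 ≈ 1.189e-20.

1.2e-20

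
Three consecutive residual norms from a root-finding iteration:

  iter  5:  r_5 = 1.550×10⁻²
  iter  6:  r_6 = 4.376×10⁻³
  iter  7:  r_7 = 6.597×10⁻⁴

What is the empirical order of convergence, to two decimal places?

p ≈ ln(r_7/r_6) / ln(r_6/r_5)
  = ln(6.597×10⁻⁴/4.376×10⁻³) / ln(4.376×10⁻³/1.550×10⁻²)
  = ln(0.150754) / ln(0.282323)
  = -1.89211 / -1.26470 ≈ 1.49609

1.50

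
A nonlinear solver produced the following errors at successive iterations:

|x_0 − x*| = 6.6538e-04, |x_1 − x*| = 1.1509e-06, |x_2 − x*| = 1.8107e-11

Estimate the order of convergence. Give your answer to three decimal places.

p ≈ ln(|x_2 − x*|/|x_1 − x*|) / ln(|x_1 − x*|/|x_0 − x*|)
  = ln(1.8107e-11/1.1509e-06) / ln(1.1509e-06/6.6538e-04)
  = ln(1.57329e-05) / ln(0.00172969)
  = -11.059756 / -6.359813 ≈ 1.739006

1.739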